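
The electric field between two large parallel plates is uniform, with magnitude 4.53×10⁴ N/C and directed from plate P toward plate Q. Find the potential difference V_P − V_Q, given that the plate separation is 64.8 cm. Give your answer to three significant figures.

2.94×10⁴ V

In a uniform field, potential decreases in the direction of E: ΔV = −E·d for a displacement d parallel to E.
Going from Q to P is a displacement of 64.8 cm opposite to the field, so V_P − V_Q = +Ed = 2.94×10⁴ V.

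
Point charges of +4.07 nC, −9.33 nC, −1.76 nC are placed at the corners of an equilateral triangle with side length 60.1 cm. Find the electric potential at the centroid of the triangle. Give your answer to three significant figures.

-182 V

The total potential is the scalar sum of each charge's contribution, V = Σ kqᵢ/rᵢ.
The distance from each vertex to the centroid is a/√3 = 0.347 m.
V = k[(4.07×10⁻⁹)/(0.347) + (-9.33×10⁻⁹)/(0.347) + (-1.76×10⁻⁹)/(0.347)] = -182 V.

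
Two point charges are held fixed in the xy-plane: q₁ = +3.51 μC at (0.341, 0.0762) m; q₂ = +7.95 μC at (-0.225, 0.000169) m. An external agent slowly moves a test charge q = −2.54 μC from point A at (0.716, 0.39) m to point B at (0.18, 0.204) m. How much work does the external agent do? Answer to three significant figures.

For quasistatic motion the external work equals the change in potential energy: W_ext = qΔV = q(V_B − V_A).
At A: distances to the source charges are 0.489 m, 1.02 m; V_A = Σ kqᵢ/rᵢ = 1.35×10⁵ V.
At B: distances to the source charges are 0.206 m, 0.453 m; V_B = Σ kqᵢ/rᵢ = 3.11×10⁵ V.
ΔV = V_B − V_A = 1.76×10⁵ V.
W_ext = qΔV = (-2.54×10⁻⁶ C)(1.76×10⁵ V) = -0.448 J.

-0.448 J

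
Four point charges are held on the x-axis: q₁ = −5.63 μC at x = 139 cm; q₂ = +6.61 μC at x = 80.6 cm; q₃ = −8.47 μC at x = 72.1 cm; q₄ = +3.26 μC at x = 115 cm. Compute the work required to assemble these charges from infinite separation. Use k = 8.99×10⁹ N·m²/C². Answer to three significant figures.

-6.56 J

The assembly work is the sum of pairwise potential energies, U = Σ_{i<j} kqᵢqⱼ/rᵢⱼ.
Pair separations: r₁₂ = 0.584 m, r₁₃ = 0.669 m, r₁₄ = 0.240 m, r₂₃ = 0.0850 m, r₂₄ = 0.344 m, r₃₄ = 0.429 m.
Summing all 6 pair terms gives U = -6.56 J.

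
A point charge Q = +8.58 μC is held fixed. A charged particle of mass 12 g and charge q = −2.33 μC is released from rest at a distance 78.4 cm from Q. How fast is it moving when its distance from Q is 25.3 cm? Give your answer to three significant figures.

Only the electrostatic force acts, so mechanical energy is conserved: ½mv² = U₁ − U₂ = kQq(1/r₁ − 1/r₂).
U₁ − U₂ = (8.99×10⁹ N·m²/C²)(8.58×10⁻⁶ C)(-2.33×10⁻⁶ C)(1/0.784 − 1/0.253) = 0.481 J.
v = √(2·0.481/0.0120) = 8.95 m/s.

8.95 m/s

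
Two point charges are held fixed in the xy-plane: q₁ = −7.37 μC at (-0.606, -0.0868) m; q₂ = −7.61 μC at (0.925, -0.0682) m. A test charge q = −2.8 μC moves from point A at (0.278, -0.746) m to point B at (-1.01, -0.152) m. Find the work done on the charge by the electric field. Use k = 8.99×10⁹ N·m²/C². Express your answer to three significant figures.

The work done by the electric force is W_field = −ΔU = −q(V_B − V_A) = q(V_A − V_B).
At A: distances to the source charges are 1.10 m, 0.937 m; V_A = Σ kqᵢ/rᵢ = -1.33×10⁵ V.
At B: distances to the source charges are 0.409 m, 1.94 m; V_B = Σ kqᵢ/rᵢ = -1.97×10⁵ V.
ΔV = V_B − V_A = -6.41×10⁴ V.
W_field = −qΔV = −(-2.80×10⁻⁶ C)(-6.41×10⁴ V) = -0.180 J.

-0.180 J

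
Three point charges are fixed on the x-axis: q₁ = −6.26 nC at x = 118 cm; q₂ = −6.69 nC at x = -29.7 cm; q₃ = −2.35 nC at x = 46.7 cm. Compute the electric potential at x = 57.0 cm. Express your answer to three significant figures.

-367 V

The total potential is the scalar sum of each charge's contribution, V = Σ kqᵢ/rᵢ.
Distances from the field point to each charge: r₁ = 0.610 m, r₂ = 0.867 m, r₃ = 0.103 m.
V = k[(-6.26×10⁻⁹)/(0.610) + (-6.69×10⁻⁹)/(0.867) + (-2.35×10⁻⁹)/(0.103)] = -367 V.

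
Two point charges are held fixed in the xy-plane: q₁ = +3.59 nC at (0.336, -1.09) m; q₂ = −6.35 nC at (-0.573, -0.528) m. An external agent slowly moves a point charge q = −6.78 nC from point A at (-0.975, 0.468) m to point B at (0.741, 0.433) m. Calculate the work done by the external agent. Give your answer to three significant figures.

-1.54×10⁻⁷ J

For quasistatic motion the external work equals the change in potential energy: W_ext = qΔV = q(V_B − V_A).
At A: distances to the source charges are 2.04 m, 1.07 m; V_A = Σ kqᵢ/rᵢ = -37.3 V.
At B: distances to the source charges are 1.58 m, 1.63 m; V_B = Σ kqᵢ/rᵢ = -14.6 V.
ΔV = V_B − V_A = 22.7 V.
W_ext = qΔV = (-6.78×10⁻⁹ C)(22.7 V) = -1.54×10⁻⁷ J.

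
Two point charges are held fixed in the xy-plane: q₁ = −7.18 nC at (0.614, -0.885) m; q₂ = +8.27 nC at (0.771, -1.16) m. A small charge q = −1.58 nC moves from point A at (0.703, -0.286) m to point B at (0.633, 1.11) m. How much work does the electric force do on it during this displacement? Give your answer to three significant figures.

The work done by the electric force is W_field = −ΔU = −q(V_B − V_A) = q(V_A − V_B).
At A: distances to the source charges are 0.606 m, 0.877 m; V_A = Σ kqᵢ/rᵢ = -21.8 V.
At B: distances to the source charges are 2.00 m, 2.27 m; V_B = Σ kqᵢ/rᵢ = 0.338 V.
ΔV = V_B − V_A = 22.1 V.
W_field = −qΔV = −(-1.58×10⁻⁹ C)(22.1 V) = 3.49×10⁻⁸ J.

3.49×10⁻⁸ J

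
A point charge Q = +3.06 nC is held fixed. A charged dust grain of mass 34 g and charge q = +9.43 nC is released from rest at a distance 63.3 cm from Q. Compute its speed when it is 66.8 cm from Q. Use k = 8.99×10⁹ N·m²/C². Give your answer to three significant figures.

Only the electrostatic force acts, so mechanical energy is conserved: ½mv² = U₁ − U₂ = kQq(1/r₁ − 1/r₂).
U₁ − U₂ = (8.99×10⁹ N·m²/C²)(3.06×10⁻⁹ C)(9.43×10⁻⁹ C)(1/0.633 − 1/0.668) = 2.15×10⁻⁸ J.
v = √(2·2.15×10⁻⁸/0.0340) = 1.12×10⁻³ m/s.

1.12×10⁻³ m/s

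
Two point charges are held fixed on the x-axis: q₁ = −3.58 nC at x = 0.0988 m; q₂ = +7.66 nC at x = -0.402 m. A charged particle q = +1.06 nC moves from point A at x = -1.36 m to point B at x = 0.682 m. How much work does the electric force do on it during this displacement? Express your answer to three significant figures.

The work done by the electric force is W_field = −ΔU = −q(V_B − V_A) = q(V_A − V_B).
At A: distances to the source charges are 1.46 m, 0.958 m; V_A = Σ kqᵢ/rᵢ = 49.8 V.
At B: distances to the source charges are 0.583 m, 1.08 m; V_B = Σ kqᵢ/rᵢ = 8.34 V.
ΔV = V_B − V_A = -41.5 V.
W_field = −qΔV = −(1.06×10⁻⁹ C)(-41.5 V) = 4.40×10⁻⁸ J.

4.40×10⁻⁸ J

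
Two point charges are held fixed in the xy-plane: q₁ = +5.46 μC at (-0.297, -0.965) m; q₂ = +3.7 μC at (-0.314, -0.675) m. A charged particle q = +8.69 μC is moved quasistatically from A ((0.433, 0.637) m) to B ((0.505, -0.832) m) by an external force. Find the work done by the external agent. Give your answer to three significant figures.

0.438 J

For quasistatic motion the external work equals the change in potential energy: W_ext = qΔV = q(V_B − V_A).
At A: distances to the source charges are 1.76 m, 1.51 m; V_A = Σ kqᵢ/rᵢ = 4.99×10⁴ V.
At B: distances to the source charges are 0.813 m, 0.834 m; V_B = Σ kqᵢ/rᵢ = 1.00×10⁵ V.
ΔV = V_B − V_A = 5.04×10⁴ V.
W_ext = qΔV = (8.69×10⁻⁶ C)(5.04×10⁴ V) = 0.438 J.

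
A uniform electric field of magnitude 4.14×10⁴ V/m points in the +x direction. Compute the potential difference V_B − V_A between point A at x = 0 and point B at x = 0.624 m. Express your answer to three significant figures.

In a uniform field, potential decreases in the direction of E: V_B − V_A = −E·Δx.
V_B − V_A = −(4.14×10⁴ V/m)(0.624 m) = -2.58×10⁴ V.

-2.58×10⁴ V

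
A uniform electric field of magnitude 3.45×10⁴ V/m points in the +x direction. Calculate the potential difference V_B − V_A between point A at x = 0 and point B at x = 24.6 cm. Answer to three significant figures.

-8490 V

In a uniform field, potential decreases in the direction of E: V_B − V_A = −E·Δx.
V_B − V_A = −(3.45×10⁴ V/m)(0.246 m) = -8490 V.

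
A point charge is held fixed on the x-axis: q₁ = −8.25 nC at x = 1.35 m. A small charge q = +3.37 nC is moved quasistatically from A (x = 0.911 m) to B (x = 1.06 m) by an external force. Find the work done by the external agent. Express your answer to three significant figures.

For quasistatic motion the external work equals the change in potential energy: W_ext = qΔV = q(V_B − V_A).
At A: distance to the source charge is 0.439 m; V_A = kq₁/r = -169 V.
At B: distance to the source charge is 0.290 m; V_B = kq₁/r = -256 V.
ΔV = V_B − V_A = -86.8 V.
W_ext = qΔV = (3.37×10⁻⁹ C)(-86.8 V) = -2.93×10⁻⁷ J.

-2.93×10⁻⁷ J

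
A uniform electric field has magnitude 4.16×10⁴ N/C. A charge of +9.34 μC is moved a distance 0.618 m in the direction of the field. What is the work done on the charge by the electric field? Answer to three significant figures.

0.240 J

The potential change for a displacement 0.618 m in the direction of the field is ΔV = −Ed = -2.57×10⁴ V.
W_field = −qΔV = 0.240 J.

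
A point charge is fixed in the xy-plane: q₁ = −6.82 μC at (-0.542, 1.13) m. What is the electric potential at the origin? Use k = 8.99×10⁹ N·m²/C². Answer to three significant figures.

The total potential is the scalar sum of each charge's contribution, V = Σ kqᵢ/rᵢ.
Distances from the field point to each charge: r₁ = 1.25 m.
V = k[(-6.82×10⁻⁶)/(1.25)] = -4.89×10⁴ V.

-4.89×10⁴ V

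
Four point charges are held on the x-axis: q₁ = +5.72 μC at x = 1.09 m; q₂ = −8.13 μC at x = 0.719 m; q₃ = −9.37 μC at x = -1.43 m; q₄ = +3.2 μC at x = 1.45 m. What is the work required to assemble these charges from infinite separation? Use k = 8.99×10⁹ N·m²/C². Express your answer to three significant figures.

-0.956 J

The work to assemble the configuration equals its total potential energy, U = Σ kqᵢqⱼ/rᵢⱼ over all pairs.
Pair separations: r₁₂ = 0.371 m, r₁₃ = 2.52 m, r₁₄ = 0.360 m, r₂₃ = 2.15 m, r₂₄ = 0.731 m, r₃₄ = 2.88 m.
Summing all 6 pair terms gives U = -0.956 J.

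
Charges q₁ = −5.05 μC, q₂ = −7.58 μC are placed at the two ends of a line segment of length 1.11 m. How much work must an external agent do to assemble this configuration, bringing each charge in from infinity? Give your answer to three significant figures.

The assembly work is the sum of pairwise potential energies, U = Σ_{i<j} kqᵢqⱼ/rᵢⱼ.
The separation is r = 1.11 m.
U = (0.310) = 0.310 J.

0.310 J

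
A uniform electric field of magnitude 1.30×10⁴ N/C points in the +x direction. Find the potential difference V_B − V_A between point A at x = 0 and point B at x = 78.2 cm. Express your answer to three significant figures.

-1.02×10⁴ V

In a uniform field, potential decreases in the direction of E: V_B − V_A = −E·Δx.
V_B − V_A = −(1.30×10⁴ V/m)(0.782 m) = -1.02×10⁴ V.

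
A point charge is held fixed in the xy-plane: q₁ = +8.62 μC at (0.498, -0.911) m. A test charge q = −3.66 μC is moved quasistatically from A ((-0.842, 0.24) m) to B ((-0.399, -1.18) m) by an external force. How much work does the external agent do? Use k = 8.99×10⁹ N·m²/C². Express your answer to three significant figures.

For quasistatic motion the external work equals the change in potential energy: W_ext = qΔV = q(V_B − V_A).
At A: distance to the source charge is 1.77 m; V_A = kq₁/r = 4.39×10⁴ V.
At B: distance to the source charge is 0.936 m; V_B = kq₁/r = 8.28×10⁴ V.
ΔV = V_B − V_A = 3.89×10⁴ V.
W_ext = qΔV = (-3.66×10⁻⁶ C)(3.89×10⁴ V) = -0.142 J.

-0.142 J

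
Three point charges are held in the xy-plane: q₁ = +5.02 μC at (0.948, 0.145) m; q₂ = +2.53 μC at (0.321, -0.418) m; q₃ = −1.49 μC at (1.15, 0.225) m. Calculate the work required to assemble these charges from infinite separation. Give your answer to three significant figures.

-0.206 J

The assembly work is the sum of pairwise potential energies, U = Σ_{i<j} kqᵢqⱼ/rᵢⱼ.
Pair separations: r₁₂ = 0.843 m, r₁₃ = 0.217 m, r₂₃ = 1.05 m.
U = (0.135) + (-0.309) + (-0.0323) = -0.206 J.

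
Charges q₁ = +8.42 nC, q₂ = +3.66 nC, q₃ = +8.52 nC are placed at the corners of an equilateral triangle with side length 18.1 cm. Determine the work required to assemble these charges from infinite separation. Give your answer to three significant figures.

The assembly work is the sum of pairwise potential energies, U = Σ_{i<j} kqᵢqⱼ/rᵢⱼ.
All three pair separations equal the side length, 0.181 m.
U = (1.53×10⁻⁶) + (3.56×10⁻⁶) + (1.55×10⁻⁶) = 6.64×10⁻⁶ J.

6.64×10⁻⁶ J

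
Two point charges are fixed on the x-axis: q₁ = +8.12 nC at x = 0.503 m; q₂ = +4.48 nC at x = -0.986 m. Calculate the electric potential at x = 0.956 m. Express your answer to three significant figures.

182 V

The total potential is the scalar sum of each charge's contribution, V = Σ kqᵢ/rᵢ.
Distances from the field point to each charge: r₁ = 0.453 m, r₂ = 1.94 m.
V = k[(8.12×10⁻⁹)/(0.453) + (4.48×10⁻⁹)/(1.94)] = 182 V.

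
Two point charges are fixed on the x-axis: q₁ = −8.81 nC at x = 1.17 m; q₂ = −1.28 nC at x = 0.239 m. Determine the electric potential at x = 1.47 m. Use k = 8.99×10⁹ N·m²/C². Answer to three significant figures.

-273 V

Electric potential is a scalar, so the contributions from each charge add algebraically: V = Σ kqᵢ/rᵢ.
Distances from the field point to each charge: r₁ = 0.300 m, r₂ = 1.23 m.
V = k[(-8.81×10⁻⁹)/(0.300) + (-1.28×10⁻⁹)/(1.23)] = -273 V.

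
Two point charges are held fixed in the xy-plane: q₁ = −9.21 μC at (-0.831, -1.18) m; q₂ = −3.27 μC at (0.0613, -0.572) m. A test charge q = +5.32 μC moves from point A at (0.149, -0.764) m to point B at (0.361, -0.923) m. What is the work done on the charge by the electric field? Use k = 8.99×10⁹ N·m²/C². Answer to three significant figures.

-0.455 J

The work done by the electric force is W_field = −ΔU = −q(V_B − V_A) = q(V_A − V_B).
At A: distances to the source charges are 1.06 m, 0.211 m; V_A = Σ kqᵢ/rᵢ = -2.17×10⁵ V.
At B: distances to the source charges are 1.22 m, 0.462 m; V_B = Σ kqᵢ/rᵢ = -1.32×10⁵ V.
ΔV = V_B − V_A = 8.54×10⁴ V.
W_field = −qΔV = −(5.32×10⁻⁶ C)(8.54×10⁴ V) = -0.455 J.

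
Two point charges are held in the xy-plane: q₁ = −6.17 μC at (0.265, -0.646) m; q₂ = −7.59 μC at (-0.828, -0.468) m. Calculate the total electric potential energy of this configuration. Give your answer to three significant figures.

0.380 J

The assembly work is the sum of pairwise potential energies, U = Σ_{i<j} kqᵢqⱼ/rᵢⱼ.
Pair separations: r₁₂ = 1.11 m.
U = (0.380) = 0.380 J.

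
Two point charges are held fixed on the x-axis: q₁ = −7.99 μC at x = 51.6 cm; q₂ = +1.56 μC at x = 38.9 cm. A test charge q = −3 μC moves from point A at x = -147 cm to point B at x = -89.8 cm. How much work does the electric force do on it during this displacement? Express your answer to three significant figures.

The work done by the electric force is W_field = −ΔU = −q(V_B − V_A) = q(V_A − V_B).
At A: distances to the source charges are 1.99 m, 1.86 m; V_A = Σ kqᵢ/rᵢ = -2.86×10⁴ V.
At B: distances to the source charges are 1.41 m, 1.29 m; V_B = Σ kqᵢ/rᵢ = -3.99×10⁴ V.
ΔV = V_B − V_A = -1.13×10⁴ V.
W_field = −qΔV = −(-3.00×10⁻⁶ C)(-1.13×10⁴ V) = -0.0338 J.

-0.0338 J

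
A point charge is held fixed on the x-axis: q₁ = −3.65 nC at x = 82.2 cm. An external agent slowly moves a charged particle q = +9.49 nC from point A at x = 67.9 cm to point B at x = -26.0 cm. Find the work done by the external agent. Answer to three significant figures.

1.89×10⁻⁶ J

For quasistatic motion the external work equals the change in potential energy: W_ext = qΔV = q(V_B − V_A).
At A: distance to the source charge is 0.143 m; V_A = kq₁/r = -229 V.
At B: distance to the source charge is 1.08 m; V_B = kq₁/r = -30.3 V.
ΔV = V_B − V_A = 199 V.
W_ext = qΔV = (9.49×10⁻⁹ C)(199 V) = 1.89×10⁻⁶ J.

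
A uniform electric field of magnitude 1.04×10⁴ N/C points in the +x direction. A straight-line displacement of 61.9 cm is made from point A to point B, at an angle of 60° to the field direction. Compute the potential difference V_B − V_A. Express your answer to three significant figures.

Only the component of displacement along E changes the potential: ΔV = −E·d·cosθ.
ΔV = −(1.04×10⁴ V/m)(0.619 m)cos60° = -3220 V.

-3220 V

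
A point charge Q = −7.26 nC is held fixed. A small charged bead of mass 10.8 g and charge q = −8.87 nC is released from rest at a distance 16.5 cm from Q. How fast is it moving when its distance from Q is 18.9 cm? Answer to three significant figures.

Only the electrostatic force acts, so mechanical energy is conserved: ½mv² = U₁ − U₂ = kQq(1/r₁ − 1/r₂).
U₁ − U₂ = (8.99×10⁹ N·m²/C²)(-7.26×10⁻⁹ C)(-8.87×10⁻⁹ C)(1/0.165 − 1/0.189) = 4.46×10⁻⁷ J.
v = √(2·4.46×10⁻⁷/0.0108) = 9.08×10⁻³ m/s.

9.08×10⁻³ m/s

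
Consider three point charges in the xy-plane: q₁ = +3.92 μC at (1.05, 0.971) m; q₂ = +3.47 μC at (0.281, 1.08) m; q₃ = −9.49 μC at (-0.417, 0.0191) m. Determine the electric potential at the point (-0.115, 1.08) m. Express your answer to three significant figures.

Electric potential is a scalar, so the contributions from each charge add algebraically: V = Σ kqᵢ/rᵢ.
Distances from the field point to each charge: r₁ = 1.17 m, r₂ = 0.396 m, r₃ = 1.10 m.
V = k[(3.92×10⁻⁶)/(1.17) + (3.47×10⁻⁶)/(0.396) + (-9.49×10⁻⁶)/(1.10)] = 3.15×10⁴ V.

3.15×10⁴ V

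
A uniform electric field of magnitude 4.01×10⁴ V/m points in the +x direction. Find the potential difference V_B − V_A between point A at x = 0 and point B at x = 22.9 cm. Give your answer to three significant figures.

In a uniform field, potential decreases in the direction of E: V_B − V_A = −E·Δx.
V_B − V_A = −(4.01×10⁴ V/m)(0.229 m) = -9180 V.

-9180 V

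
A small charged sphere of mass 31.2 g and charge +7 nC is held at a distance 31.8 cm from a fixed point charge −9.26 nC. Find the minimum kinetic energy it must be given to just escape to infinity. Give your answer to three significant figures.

1.83×10⁻⁶ J

To just escape, total mechanical energy must reach zero at infinity: ½mv²_min + U = 0, so ½mv²_min = −U = |kQq|/r.
|U| = |kQq|/r = (8.99×10⁹ N·m²/C²)(9.26×10⁻⁹)(7.00×10⁻⁹)/(0.318) = 1.83×10⁻⁶ J.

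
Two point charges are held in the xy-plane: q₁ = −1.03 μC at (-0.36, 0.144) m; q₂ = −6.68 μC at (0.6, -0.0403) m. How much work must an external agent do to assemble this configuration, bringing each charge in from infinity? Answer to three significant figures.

The work to assemble the configuration equals its total potential energy, U = Σ kqᵢqⱼ/rᵢⱼ over all pairs.
Pair separations: r₁₂ = 0.978 m.
U = (0.0633) = 0.0633 J.

0.0633 J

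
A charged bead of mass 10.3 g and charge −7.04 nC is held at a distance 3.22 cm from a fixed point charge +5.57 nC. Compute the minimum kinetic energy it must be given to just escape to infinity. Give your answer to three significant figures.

To just escape, total mechanical energy must reach zero at infinity: ½mv²_min + U = 0, so ½mv²_min = −U = |kQq|/r.
|U| = |kQq|/r = (8.99×10⁹ N·m²/C²)(5.57×10⁻⁹)(7.04×10⁻⁹)/(0.0322) = 1.09×10⁻⁵ J.

1.09×10⁻⁵ J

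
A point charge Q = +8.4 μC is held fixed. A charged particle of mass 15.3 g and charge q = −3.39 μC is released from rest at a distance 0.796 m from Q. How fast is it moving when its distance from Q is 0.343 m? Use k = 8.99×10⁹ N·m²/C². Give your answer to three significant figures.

7.45 m/s

Only the electrostatic force acts, so mechanical energy is conserved: ½mv² = U₁ − U₂ = kQq(1/r₁ − 1/r₂).
U₁ − U₂ = (8.99×10⁹ N·m²/C²)(8.40×10⁻⁶ C)(-3.39×10⁻⁶ C)(1/0.796 − 1/0.343) = 0.425 J.
v = √(2·0.425/0.0153) = 7.45 m/s.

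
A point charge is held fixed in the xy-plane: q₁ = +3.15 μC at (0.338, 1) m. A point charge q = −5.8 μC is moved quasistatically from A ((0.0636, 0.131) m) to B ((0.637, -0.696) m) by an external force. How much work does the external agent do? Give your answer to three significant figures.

For quasistatic motion the external work equals the change in potential energy: W_ext = qΔV = q(V_B − V_A).
At A: distance to the source charge is 0.911 m; V_A = kq₁/r = 3.11×10⁴ V.
At B: distance to the source charge is 1.72 m; V_B = kq₁/r = 1.64×10⁴ V.
ΔV = V_B − V_A = -1.46×10⁴ V.
W_ext = qΔV = (-5.80×10⁻⁶ C)(-1.46×10⁴ V) = 0.0849 J.

0.0849 J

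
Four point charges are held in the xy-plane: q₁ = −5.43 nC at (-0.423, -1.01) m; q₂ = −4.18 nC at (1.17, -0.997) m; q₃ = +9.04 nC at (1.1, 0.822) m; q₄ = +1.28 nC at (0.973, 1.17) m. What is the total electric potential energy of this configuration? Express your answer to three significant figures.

The assembly work is the sum of pairwise potential energies, U = Σ_{i<j} kqᵢqⱼ/rᵢⱼ.
Pair separations: r₁₂ = 1.59 m, r₁₃ = 2.38 m, r₁₄ = 2.59 m, r₂₃ = 1.82 m, r₂₄ = 2.18 m, r₃₄ = 0.370 m.
Summing all 6 pair terms gives U = -9.20×10⁻⁹ J.

-9.20×10⁻⁹ J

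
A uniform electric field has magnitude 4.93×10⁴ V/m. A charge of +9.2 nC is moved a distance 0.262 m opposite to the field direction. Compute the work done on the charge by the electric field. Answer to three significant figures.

-1.19×10⁻⁴ J

The potential change for a displacement 0.262 m opposite to the field direction is ΔV = +Ed = 1.29×10⁴ V.
W_field = −qΔV = -1.19×10⁻⁴ J.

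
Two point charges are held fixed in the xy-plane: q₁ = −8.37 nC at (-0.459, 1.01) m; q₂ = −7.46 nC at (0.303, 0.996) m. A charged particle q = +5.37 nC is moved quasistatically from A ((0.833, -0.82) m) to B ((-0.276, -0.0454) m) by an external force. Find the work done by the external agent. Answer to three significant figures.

For quasistatic motion the external work equals the change in potential energy: W_ext = qΔV = q(V_B − V_A).
At A: distances to the source charges are 2.24 m, 1.89 m; V_A = Σ kqᵢ/rᵢ = -69.0 V.
At B: distances to the source charges are 1.07 m, 1.19 m; V_B = Σ kqᵢ/rᵢ = -127 V.
ΔV = V_B − V_A = -57.5 V.
W_ext = qΔV = (5.37×10⁻⁹ C)(-57.5 V) = -3.09×10⁻⁷ J.

-3.09×10⁻⁷ J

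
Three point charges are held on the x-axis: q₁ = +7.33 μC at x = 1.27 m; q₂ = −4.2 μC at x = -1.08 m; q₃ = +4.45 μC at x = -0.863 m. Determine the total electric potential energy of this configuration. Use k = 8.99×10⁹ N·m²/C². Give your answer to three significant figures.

-0.755 J

The work to assemble the configuration equals its total potential energy, U = Σ kqᵢqⱼ/rᵢⱼ over all pairs.
Pair separations: r₁₂ = 2.35 m, r₁₃ = 2.13 m, r₂₃ = 0.217 m.
U = (-0.118) + (0.137) + (-0.774) = -0.755 J.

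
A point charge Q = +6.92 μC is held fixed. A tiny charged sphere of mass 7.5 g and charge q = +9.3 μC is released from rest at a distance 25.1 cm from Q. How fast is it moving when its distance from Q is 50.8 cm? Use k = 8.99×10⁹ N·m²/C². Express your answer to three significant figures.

Only the electrostatic force acts, so mechanical energy is conserved: ½mv² = U₁ − U₂ = kQq(1/r₁ − 1/r₂).
U₁ − U₂ = (8.99×10⁹ N·m²/C²)(6.92×10⁻⁶ C)(9.30×10⁻⁶ C)(1/0.251 − 1/0.508) = 1.17 J.
v = √(2·1.17/7.50×10⁻³) = 17.6 m/s.

17.6 m/s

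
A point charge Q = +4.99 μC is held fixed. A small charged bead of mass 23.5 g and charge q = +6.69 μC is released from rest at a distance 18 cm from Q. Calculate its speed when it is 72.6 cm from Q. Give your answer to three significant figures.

Only the electrostatic force acts, so mechanical energy is conserved: ½mv² = U₁ − U₂ = kQq(1/r₁ − 1/r₂).
U₁ − U₂ = (8.99×10⁹ N·m²/C²)(4.99×10⁻⁶ C)(6.69×10⁻⁶ C)(1/0.180 − 1/0.726) = 1.25 J.
v = √(2·1.25/0.0235) = 10.3 m/s.

10.3 m/s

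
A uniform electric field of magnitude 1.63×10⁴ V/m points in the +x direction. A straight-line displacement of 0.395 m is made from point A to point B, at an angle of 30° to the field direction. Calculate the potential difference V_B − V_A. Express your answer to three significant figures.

-5580 V

Only the component of displacement along E changes the potential: ΔV = −E·d·cosθ.
ΔV = −(1.63×10⁴ V/m)(0.395 m)cos30° = -5580 V.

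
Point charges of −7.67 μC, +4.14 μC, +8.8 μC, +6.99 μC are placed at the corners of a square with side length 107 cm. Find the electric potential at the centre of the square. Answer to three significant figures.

1.46×10⁵ V

The total potential is the scalar sum of each charge's contribution, V = Σ kqᵢ/rᵢ.
The distance from each corner to the centre is a√2/2 = 0.757 m.
V = k[(-7.67×10⁻⁶)/(0.757) + (4.14×10⁻⁶)/(0.757) + (8.80×10⁻⁶)/(0.757) + (6.99×10⁻⁶)/(0.757)] = 1.46×10⁵ V.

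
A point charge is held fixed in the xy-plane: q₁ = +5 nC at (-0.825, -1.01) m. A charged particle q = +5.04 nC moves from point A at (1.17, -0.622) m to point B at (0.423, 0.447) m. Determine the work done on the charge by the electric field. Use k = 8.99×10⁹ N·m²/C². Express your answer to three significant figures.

-6.62×10⁻⁹ J

The work done by the electric force is W_field = −ΔU = −q(V_B − V_A) = q(V_A − V_B).
At A: distance to the source charge is 2.03 m; V_A = kq₁/r = 22.1 V.
At B: distance to the source charge is 1.92 m; V_B = kq₁/r = 23.4 V.
ΔV = V_B − V_A = 1.31 V.
W_field = −qΔV = −(5.04×10⁻⁹ C)(1.31 V) = -6.62×10⁻⁹ J.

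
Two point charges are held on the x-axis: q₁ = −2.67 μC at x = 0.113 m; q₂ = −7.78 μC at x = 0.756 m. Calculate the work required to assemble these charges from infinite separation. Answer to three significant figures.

The work to assemble the configuration equals its total potential energy, U = Σ kqᵢqⱼ/rᵢⱼ over all pairs.
Pair separations: r₁₂ = 0.643 m.
U = (0.290) = 0.290 J.

0.290 J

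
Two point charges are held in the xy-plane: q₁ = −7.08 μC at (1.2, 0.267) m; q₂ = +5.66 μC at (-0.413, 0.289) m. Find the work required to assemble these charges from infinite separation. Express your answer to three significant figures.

The assembly work is the sum of pairwise potential energies, U = Σ_{i<j} kqᵢqⱼ/rᵢⱼ.
Pair separations: r₁₂ = 1.61 m.
U = (-0.223) = -0.223 J.

-0.223 J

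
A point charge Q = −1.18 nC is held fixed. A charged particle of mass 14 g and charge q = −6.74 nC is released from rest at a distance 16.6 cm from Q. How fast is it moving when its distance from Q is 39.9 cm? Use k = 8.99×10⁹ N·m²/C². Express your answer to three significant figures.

Only the electrostatic force acts, so mechanical energy is conserved: ½mv² = U₁ − U₂ = kQq(1/r₁ − 1/r₂).
U₁ − U₂ = (8.99×10⁹ N·m²/C²)(-1.18×10⁻⁹ C)(-6.74×10⁻⁹ C)(1/0.166 − 1/0.399) = 2.52×10⁻⁷ J.
v = √(2·2.52×10⁻⁷/0.0140) = 5.99×10⁻³ m/s.

5.99×10⁻³ m/s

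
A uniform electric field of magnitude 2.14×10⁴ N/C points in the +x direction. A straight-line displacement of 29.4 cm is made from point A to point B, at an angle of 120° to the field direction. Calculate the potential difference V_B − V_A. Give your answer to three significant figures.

Only the component of displacement along E changes the potential: ΔV = −E·d·cosθ.
ΔV = −(2.14×10⁴ V/m)(0.294 m)cos120° = 3150 V.

3150 V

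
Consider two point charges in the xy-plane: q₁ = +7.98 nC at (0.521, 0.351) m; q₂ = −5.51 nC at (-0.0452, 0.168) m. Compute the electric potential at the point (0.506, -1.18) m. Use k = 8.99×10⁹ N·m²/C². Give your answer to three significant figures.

12.8 V

Electric potential is a scalar, so the contributions from each charge add algebraically: V = Σ kqᵢ/rᵢ.
Distances from the field point to each charge: r₁ = 1.53 m, r₂ = 1.46 m.
V = k[(7.98×10⁻⁹)/(1.53) + (-5.51×10⁻⁹)/(1.46)] = 12.8 V.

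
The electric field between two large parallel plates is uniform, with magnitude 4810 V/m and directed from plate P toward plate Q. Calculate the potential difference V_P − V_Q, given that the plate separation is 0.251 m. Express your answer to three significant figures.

In a uniform field, potential decreases in the direction of E: ΔV = −E·d for a displacement d parallel to E.
Going from Q to P is a displacement of 0.251 m opposite to the field, so V_P − V_Q = +Ed = 1210 V.

1210 V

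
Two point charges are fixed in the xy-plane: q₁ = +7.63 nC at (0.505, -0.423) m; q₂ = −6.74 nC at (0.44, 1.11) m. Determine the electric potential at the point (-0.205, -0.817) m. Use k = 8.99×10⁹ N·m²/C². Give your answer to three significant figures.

54.7 V

The total potential is the scalar sum of each charge's contribution, V = Σ kqᵢ/rᵢ.
Distances from the field point to each charge: r₁ = 0.812 m, r₂ = 2.03 m.
V = k[(7.63×10⁻⁹)/(0.812) + (-6.74×10⁻⁹)/(2.03)] = 54.7 V.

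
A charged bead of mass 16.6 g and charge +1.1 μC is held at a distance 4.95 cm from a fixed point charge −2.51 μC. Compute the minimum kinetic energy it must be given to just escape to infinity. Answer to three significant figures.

0.501 J

To just escape, total mechanical energy must reach zero at infinity: ½mv²_min + U = 0, so ½mv²_min = −U = |kQq|/r.
|U| = |kQq|/r = (8.99×10⁹ N·m²/C²)(2.51×10⁻⁶)(1.10×10⁻⁶)/(0.0495) = 0.501 J.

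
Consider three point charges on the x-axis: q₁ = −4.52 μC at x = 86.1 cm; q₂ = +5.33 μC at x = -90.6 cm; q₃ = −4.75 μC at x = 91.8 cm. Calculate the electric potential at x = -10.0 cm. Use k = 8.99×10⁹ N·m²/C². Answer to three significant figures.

-2.48×10⁴ V

The total potential is the scalar sum of each charge's contribution, V = Σ kqᵢ/rᵢ.
Distances from the field point to each charge: r₁ = 0.961 m, r₂ = 0.806 m, r₃ = 1.02 m.
V = k[(-4.52×10⁻⁶)/(0.961) + (5.33×10⁻⁶)/(0.806) + (-4.75×10⁻⁶)/(1.02)] = -2.48×10⁴ V.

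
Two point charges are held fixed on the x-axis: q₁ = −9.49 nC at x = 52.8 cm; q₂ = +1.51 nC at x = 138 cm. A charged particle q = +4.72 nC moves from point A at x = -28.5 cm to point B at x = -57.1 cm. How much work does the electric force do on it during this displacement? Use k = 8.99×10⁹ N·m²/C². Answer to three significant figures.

The work done by the electric force is W_field = −ΔU = −q(V_B − V_A) = q(V_A − V_B).
At A: distances to the source charges are 0.813 m, 1.66 m; V_A = Σ kqᵢ/rᵢ = -96.8 V.
At B: distances to the source charges are 1.10 m, 1.95 m; V_B = Σ kqᵢ/rᵢ = -70.7 V.
ΔV = V_B − V_A = 26.1 V.
W_field = −qΔV = −(4.72×10⁻⁹ C)(26.1 V) = -1.23×10⁻⁷ J.

-1.23×10⁻⁷ J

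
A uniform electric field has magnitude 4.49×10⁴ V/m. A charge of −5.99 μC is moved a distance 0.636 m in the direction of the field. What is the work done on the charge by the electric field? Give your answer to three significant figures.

-0.171 J

The potential change for a displacement 0.636 m in the direction of the field is ΔV = −Ed = -2.86×10⁴ V.
W_field = −qΔV = -0.171 J.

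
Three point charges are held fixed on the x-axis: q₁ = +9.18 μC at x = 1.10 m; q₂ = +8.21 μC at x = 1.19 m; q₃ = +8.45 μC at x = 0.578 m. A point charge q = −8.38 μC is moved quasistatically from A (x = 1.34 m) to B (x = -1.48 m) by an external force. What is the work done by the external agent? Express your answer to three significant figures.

7.03 J

For quasistatic motion the external work equals the change in potential energy: W_ext = qΔV = q(V_B − V_A).
At A: distances to the source charges are 0.240 m, 0.150 m, 0.762 m; V_A = Σ kqᵢ/rᵢ = 9.36×10⁵ V.
At B: distances to the source charges are 2.58 m, 2.67 m, 2.06 m; V_B = Σ kqᵢ/rᵢ = 9.65×10⁴ V.
ΔV = V_B − V_A = -8.39×10⁵ V.
W_ext = qΔV = (-8.38×10⁻⁶ C)(-8.39×10⁵ V) = 7.03 J.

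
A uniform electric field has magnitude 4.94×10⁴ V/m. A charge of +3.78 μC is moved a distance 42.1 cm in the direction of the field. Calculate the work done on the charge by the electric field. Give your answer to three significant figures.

0.0786 J

The potential change for a displacement 42.1 cm in the direction of the field is ΔV = −Ed = -2.08×10⁴ V.
W_field = −qΔV = 0.0786 J.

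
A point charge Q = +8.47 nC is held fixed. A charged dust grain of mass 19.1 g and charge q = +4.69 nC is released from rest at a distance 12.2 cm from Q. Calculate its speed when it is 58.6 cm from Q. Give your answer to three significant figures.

Only the electrostatic force acts, so mechanical energy is conserved: ½mv² = U₁ − U₂ = kQq(1/r₁ − 1/r₂).
U₁ − U₂ = (8.99×10⁹ N·m²/C²)(8.47×10⁻⁹ C)(4.69×10⁻⁹ C)(1/0.122 − 1/0.586) = 2.32×10⁻⁶ J.
v = √(2·2.32×10⁻⁶/0.0191) = 0.0156 m/s.

0.0156 m/s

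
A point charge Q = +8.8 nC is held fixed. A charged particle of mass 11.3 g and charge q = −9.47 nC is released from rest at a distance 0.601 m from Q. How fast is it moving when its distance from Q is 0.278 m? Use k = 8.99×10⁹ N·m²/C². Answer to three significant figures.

Only the electrostatic force acts, so mechanical energy is conserved: ½mv² = U₁ − U₂ = kQq(1/r₁ − 1/r₂).
U₁ − U₂ = (8.99×10⁹ N·m²/C²)(8.80×10⁻⁹ C)(-9.47×10⁻⁹ C)(1/0.601 − 1/0.278) = 1.45×10⁻⁶ J.
v = √(2·1.45×10⁻⁶/0.0113) = 0.0160 m/s.

0.0160 m/s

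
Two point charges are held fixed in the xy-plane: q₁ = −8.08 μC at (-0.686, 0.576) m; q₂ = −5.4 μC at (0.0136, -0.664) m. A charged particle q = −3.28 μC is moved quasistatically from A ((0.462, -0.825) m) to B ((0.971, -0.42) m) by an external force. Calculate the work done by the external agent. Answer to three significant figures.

-0.181 J

For quasistatic motion the external work equals the change in potential energy: W_ext = qΔV = q(V_B − V_A).
At A: distances to the source charges are 1.81 m, 0.476 m; V_A = Σ kqᵢ/rᵢ = -1.42×10⁵ V.
At B: distances to the source charges are 1.93 m, 0.988 m; V_B = Σ kqᵢ/rᵢ = -8.67×10⁴ V.
ΔV = V_B − V_A = 5.53×10⁴ V.
W_ext = qΔV = (-3.28×10⁻⁶ C)(5.53×10⁴ V) = -0.181 J.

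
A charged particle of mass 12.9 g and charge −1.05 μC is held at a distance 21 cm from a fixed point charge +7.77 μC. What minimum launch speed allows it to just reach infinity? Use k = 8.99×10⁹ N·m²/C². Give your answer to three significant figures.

To just escape, total mechanical energy must reach zero at infinity: ½mv²_min + U = 0, so ½mv²_min = −U = |kQq|/r.
|U| = |kQq|/r = (8.99×10⁹ N·m²/C²)(7.77×10⁻⁶)(1.05×10⁻⁶)/(0.210) = 0.349 J.
v_min = √(2|U|/m) = √(2·0.349/0.0129) = 7.36 m/s.

7.36 m/s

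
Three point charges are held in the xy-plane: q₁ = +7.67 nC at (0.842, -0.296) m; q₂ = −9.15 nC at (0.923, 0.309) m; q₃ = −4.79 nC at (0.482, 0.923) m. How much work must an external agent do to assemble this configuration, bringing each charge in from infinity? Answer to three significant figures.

-7.72×10⁻⁷ J

The work to assemble the configuration equals its total potential energy, U = Σ kqᵢqⱼ/rᵢⱼ over all pairs.
Pair separations: r₁₂ = 0.610 m, r₁₃ = 1.27 m, r₂₃ = 0.756 m.
U = (-1.03×10⁻⁶) + (-2.60×10⁻⁷) + (5.21×10⁻⁷) = -7.72×10⁻⁷ J.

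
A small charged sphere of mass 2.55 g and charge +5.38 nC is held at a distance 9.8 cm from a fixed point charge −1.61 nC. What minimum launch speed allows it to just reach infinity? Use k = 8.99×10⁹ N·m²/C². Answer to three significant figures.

0.0250 m/s

To just escape, total mechanical energy must reach zero at infinity: ½mv²_min + U = 0, so ½mv²_min = −U = |kQq|/r.
|U| = |kQq|/r = (8.99×10⁹ N·m²/C²)(1.61×10⁻⁹)(5.38×10⁻⁹)/(0.0980) = 7.95×10⁻⁷ J.
v_min = √(2|U|/m) = √(2·7.95×10⁻⁷/2.55×10⁻³) = 0.0250 m/s.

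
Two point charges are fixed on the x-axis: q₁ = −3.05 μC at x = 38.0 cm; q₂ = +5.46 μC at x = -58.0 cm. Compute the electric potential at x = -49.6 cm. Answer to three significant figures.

5.53×10⁵ V

The total potential is the scalar sum of each charge's contribution, V = Σ kqᵢ/rᵢ.
Distances from the field point to each charge: r₁ = 0.876 m, r₂ = 0.0840 m.
V = k[(-3.05×10⁻⁶)/(0.876) + (5.46×10⁻⁶)/(0.0840)] = 5.53×10⁵ V.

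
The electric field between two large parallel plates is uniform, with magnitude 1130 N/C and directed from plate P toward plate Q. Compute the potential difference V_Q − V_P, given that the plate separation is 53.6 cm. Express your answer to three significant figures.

In a uniform field, potential decreases in the direction of E: ΔV = −E·d for a displacement d parallel to E.
Going from P to Q is a displacement of 53.6 cm along the field, so V_Q − V_P = −Ed = -606 V.

-606 V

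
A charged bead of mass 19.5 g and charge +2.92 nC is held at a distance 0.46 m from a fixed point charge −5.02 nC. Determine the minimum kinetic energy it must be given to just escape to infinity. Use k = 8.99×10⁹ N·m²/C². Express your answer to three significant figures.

2.86×10⁻⁷ J

To just escape, total mechanical energy must reach zero at infinity: ½mv²_min + U = 0, so ½mv²_min = −U = |kQq|/r.
|U| = |kQq|/r = (8.99×10⁹ N·m²/C²)(5.02×10⁻⁹)(2.92×10⁻⁹)/(0.460) = 2.86×10⁻⁷ J.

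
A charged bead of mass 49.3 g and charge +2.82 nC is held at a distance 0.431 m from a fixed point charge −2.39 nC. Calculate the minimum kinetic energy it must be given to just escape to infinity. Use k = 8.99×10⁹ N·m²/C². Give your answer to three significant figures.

To just escape, total mechanical energy must reach zero at infinity: ½mv²_min + U = 0, so ½mv²_min = −U = |kQq|/r.
|U| = |kQq|/r = (8.99×10⁹ N·m²/C²)(2.39×10⁻⁹)(2.82×10⁻⁹)/(0.431) = 1.41×10⁻⁷ J.

1.41×10⁻⁷ J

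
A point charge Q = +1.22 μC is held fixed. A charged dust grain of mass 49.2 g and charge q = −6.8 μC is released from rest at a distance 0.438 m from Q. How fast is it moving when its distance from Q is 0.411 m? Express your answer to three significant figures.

Only the electrostatic force acts, so mechanical energy is conserved: ½mv² = U₁ − U₂ = kQq(1/r₁ − 1/r₂).
U₁ − U₂ = (8.99×10⁹ N·m²/C²)(1.22×10⁻⁶ C)(-6.80×10⁻⁶ C)(1/0.438 − 1/0.411) = 0.0112 J.
v = √(2·0.0112/0.0492) = 0.674 m/s.

0.674 m/s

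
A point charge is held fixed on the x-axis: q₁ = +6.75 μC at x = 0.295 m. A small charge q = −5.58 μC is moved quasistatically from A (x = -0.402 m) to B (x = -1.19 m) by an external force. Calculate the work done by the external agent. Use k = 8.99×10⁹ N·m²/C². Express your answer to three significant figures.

For quasistatic motion the external work equals the change in potential energy: W_ext = qΔV = q(V_B − V_A).
At A: distance to the source charge is 0.697 m; V_A = kq₁/r = 8.71×10⁴ V.
At B: distance to the source charge is 1.48 m; V_B = kq₁/r = 4.09×10⁴ V.
ΔV = V_B − V_A = -4.62×10⁴ V.
W_ext = qΔV = (-5.58×10⁻⁶ C)(-4.62×10⁴ V) = 0.258 J.

0.258 J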